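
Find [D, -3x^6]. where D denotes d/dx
- 18 x^{5}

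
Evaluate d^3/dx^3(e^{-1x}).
- e^{- x}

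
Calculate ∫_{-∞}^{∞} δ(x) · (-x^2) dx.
0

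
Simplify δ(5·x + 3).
\frac{\delta(x + 3/5)}{5}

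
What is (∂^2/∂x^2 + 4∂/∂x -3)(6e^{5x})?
252 e^{5 x}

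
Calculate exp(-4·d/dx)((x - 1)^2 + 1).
x^{2} - 10 x + 26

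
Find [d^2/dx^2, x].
2\frac{d}{dx}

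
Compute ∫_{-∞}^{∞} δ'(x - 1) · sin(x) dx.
- \cos{\left(1 \right)}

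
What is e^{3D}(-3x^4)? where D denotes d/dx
- 3 x^{4} - 36 x^{3} - 162 x^{2} - 324 x - 243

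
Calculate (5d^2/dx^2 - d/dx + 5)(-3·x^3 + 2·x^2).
- 15 x^{3} + 19 x^{2} - 94 x + 20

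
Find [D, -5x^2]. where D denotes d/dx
- 10 x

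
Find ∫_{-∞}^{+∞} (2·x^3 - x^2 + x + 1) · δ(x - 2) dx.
15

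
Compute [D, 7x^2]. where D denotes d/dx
14 x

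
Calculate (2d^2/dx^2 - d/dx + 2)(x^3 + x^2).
2 x^{3} - x^{2} + 10 x + 4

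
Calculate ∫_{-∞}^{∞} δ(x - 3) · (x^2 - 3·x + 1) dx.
1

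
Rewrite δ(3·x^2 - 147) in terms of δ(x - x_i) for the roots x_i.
\frac{\delta(x - 7) + \delta(x + 7)}{42}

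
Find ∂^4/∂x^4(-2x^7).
- 1680 x^{3}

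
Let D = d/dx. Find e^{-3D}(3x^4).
3 x^{4} - 36 x^{3} + 162 x^{2} - 324 x + 243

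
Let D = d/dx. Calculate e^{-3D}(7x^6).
7 x^{6} - 126 x^{5} + 945 x^{4} - 3780 x^{3} + 8505 x^{2} - 10206 x + 5103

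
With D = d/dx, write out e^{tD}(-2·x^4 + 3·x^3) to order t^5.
- 2 t^{4} - t^{3} \left(8 x - 3\right) - 3 t^{2} x \left(4 x - 3\right) - t x^{2} \left(8 x - 9\right) - 2 x^{4} + 3 x^{3}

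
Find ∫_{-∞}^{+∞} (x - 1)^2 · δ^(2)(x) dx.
2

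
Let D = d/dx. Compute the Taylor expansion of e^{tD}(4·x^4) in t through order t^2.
4 x^{2} \left(6 t^{2} + 4 t x + x^{2}\right)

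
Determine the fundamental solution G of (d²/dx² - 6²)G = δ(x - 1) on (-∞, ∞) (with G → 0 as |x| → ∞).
-\frac{e^{-6|x - 1|}}{12}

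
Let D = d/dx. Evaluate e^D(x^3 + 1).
x^{3} + 3 x^{2} + 3 x + 2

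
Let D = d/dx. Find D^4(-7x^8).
- 11760 x^{4}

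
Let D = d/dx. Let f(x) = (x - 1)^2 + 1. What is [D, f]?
2 x - 2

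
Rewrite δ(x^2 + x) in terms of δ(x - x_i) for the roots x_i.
\frac{\delta(x + 1) + \delta(x)}{1}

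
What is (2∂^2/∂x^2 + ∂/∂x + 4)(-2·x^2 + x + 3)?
5 - 8 x^{2}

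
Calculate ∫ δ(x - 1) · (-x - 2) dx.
-3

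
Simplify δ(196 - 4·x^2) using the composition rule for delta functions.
\frac{\delta(x - 7) + \delta(x + 7)}{56}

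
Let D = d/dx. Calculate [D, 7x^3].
21 x^{2}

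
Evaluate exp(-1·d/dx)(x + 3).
x + 2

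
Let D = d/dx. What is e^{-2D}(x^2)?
x^{2} - 4 x + 4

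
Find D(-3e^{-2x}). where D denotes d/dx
6 e^{- 2 x}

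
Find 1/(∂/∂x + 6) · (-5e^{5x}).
- \frac{5 e^{5 x}}{11}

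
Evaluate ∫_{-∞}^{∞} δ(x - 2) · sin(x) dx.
\sin{\left(2 \right)}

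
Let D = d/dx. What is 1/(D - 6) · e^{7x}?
e^{7 x}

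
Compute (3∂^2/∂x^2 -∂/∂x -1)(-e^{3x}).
- 23 e^{3 x}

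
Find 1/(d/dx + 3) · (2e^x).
\frac{e^{x}}{2}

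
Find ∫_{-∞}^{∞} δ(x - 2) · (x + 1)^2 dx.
9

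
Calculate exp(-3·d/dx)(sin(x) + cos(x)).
\sqrt{2} \cos{\left(- x + \frac{\pi}{4} + 3 \right)}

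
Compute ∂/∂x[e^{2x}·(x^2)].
2 x \left(x + 1\right) e^{2 x}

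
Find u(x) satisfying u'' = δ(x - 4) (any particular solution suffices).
\frac{|x - 4|}{2}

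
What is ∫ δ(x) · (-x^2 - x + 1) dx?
1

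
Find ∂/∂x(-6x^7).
- 42 x^{6}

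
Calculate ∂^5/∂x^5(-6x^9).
- 90720 x^{4}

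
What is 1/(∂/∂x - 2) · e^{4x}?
\frac{e^{4 x}}{2}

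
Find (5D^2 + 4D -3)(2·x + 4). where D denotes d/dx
- 6 x - 4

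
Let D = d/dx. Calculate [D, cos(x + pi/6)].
- \sin{\left(x + \frac{\pi}{6} \right)}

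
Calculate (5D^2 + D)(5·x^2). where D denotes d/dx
10 x + 50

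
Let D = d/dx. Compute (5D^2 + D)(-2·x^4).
8 x^{2} \left(- x - 15\right)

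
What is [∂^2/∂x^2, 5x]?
10\frac{d}{dx}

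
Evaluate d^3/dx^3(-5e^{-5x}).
625 e^{- 5 x}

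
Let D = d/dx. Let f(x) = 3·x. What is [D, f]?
3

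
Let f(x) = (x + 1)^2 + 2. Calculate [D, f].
2 x + 2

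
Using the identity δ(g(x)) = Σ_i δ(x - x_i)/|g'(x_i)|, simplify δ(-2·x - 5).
\frac{\delta(x + 5/2)}{2}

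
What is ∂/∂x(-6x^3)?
- 18 x^{2}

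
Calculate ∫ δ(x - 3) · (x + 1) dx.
4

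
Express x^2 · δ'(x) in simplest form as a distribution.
0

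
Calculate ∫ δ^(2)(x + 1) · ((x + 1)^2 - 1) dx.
2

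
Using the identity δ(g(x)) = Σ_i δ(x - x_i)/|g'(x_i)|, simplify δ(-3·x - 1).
\frac{\delta(x + 1/3)}{3}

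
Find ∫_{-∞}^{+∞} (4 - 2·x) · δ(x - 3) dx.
-2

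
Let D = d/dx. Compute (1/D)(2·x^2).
\frac{2 x^{3}}{3}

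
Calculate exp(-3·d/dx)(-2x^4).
- 2 x^{4} + 24 x^{3} - 108 x^{2} + 216 x - 162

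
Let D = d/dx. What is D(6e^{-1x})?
- 6 e^{- x}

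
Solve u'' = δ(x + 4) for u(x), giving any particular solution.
\frac{|x + 4|}{2}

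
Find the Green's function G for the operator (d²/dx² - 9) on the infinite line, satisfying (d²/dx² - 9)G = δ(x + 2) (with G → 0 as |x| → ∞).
-\frac{e^{-3|x + 2|}}{6}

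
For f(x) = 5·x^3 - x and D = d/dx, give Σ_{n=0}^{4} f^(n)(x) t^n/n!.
5 t^{3} + 15 t^{2} x + t \left(15 x^{2} - 1\right) + 5 x^{3} - x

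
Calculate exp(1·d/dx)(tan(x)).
\tan{\left(x + 1 \right)}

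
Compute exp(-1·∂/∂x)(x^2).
x^{2} - 2 x + 1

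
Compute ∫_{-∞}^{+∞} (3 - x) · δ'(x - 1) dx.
1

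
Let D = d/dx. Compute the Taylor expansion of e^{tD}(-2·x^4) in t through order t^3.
2 x \left(- 4 t^{3} - 6 t^{2} x - 4 t x^{2} - x^{3}\right)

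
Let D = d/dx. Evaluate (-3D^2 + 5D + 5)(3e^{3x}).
- 21 e^{3 x}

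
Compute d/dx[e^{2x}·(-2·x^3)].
x^{2} \left(- 4 x - 6\right) e^{2 x}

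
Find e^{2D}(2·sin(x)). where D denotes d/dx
2 \sin{\left(x + 2 \right)}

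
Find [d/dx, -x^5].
- 5 x^{4}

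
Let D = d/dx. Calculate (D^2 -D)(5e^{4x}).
60 e^{4 x}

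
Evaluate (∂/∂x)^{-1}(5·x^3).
\frac{5 x^{4}}{4}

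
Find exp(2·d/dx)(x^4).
x^{4} + 8 x^{3} + 24 x^{2} + 32 x + 16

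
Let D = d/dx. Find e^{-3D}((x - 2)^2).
x^{2} - 10 x + 25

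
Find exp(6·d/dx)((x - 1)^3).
x^{3} + 15 x^{2} + 75 x + 125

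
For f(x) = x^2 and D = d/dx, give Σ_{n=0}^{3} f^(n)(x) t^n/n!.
t^{2} + 2 t x + x^{2}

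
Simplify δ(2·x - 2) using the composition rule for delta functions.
\frac{\delta(x - 1)}{2}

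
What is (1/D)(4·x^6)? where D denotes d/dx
\frac{4 x^{7}}{7}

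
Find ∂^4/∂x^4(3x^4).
72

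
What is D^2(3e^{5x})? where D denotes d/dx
75 e^{5 x}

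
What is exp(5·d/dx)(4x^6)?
4 x^{6} + 120 x^{5} + 1500 x^{4} + 10000 x^{3} + 37500 x^{2} + 75000 x + 62500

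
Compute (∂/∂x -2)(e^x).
- e^{x}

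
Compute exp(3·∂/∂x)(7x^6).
7 x^{6} + 126 x^{5} + 945 x^{4} + 3780 x^{3} + 8505 x^{2} + 10206 x + 5103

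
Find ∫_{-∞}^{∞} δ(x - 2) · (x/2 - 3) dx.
-2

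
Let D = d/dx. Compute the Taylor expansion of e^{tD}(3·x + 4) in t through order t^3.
3 t + 3 x + 4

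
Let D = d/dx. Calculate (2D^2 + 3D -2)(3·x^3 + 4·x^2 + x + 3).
- 6 x^{3} + 19 x^{2} + 58 x + 13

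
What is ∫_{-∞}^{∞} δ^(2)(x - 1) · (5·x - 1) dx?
0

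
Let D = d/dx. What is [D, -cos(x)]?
\sin{\left(x \right)}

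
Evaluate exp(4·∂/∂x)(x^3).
x^{3} + 12 x^{2} + 48 x + 64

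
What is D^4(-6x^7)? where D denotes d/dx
- 5040 x^{3}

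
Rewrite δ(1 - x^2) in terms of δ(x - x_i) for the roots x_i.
\frac{\delta(x - 1) + \delta(x + 1)}{2}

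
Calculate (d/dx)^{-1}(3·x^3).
\frac{3 x^{4}}{4}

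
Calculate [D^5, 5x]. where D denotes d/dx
25D^{4}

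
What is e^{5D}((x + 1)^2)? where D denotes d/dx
x^{2} + 12 x + 36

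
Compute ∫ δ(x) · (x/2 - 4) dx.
-4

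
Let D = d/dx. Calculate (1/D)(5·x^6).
\frac{5 x^{7}}{7}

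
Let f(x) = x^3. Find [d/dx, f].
3 x^{2}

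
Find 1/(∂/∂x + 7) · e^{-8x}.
- e^{- 8 x}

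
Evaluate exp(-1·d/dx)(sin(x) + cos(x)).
\sqrt{2} \cos{\left(- x + \frac{\pi}{4} + 1 \right)}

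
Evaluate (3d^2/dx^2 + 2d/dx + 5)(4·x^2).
20 x^{2} + 16 x + 24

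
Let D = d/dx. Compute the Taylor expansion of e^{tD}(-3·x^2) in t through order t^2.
- 3 t^{2} - 6 t x - 3 x^{2}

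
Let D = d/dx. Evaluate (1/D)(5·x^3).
\frac{5 x^{4}}{4}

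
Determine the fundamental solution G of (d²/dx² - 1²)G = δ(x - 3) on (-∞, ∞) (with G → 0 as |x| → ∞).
-\frac{e^{-|x - 3|}}{2}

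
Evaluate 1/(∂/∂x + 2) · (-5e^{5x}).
- \frac{5 e^{5 x}}{7}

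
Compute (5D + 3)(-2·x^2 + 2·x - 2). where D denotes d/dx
- 6 x^{2} - 14 x + 4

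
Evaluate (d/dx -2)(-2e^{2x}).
0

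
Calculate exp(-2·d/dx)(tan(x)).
\tan{\left(x - 2 \right)}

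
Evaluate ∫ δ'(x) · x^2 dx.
0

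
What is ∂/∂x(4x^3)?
12 x^{2}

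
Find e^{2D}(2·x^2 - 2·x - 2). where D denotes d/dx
2 x^{2} + 6 x + 2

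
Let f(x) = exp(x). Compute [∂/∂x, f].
e^{x}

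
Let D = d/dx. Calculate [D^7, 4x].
28D^{6}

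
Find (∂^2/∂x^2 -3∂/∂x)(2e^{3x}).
0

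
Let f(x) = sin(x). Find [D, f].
\cos{\left(x \right)}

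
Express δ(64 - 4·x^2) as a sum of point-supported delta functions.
\frac{\delta(x - 4) + \delta(x + 4)}{32}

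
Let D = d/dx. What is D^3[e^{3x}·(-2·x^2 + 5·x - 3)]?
\left(- 54 x^{2} + 27 x + 18\right) e^{3 x}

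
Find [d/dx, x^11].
11 x^{10}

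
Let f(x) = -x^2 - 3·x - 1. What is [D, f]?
- 2 x - 3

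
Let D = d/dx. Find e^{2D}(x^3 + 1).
x^{3} + 6 x^{2} + 12 x + 9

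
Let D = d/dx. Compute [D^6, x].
6D^{5}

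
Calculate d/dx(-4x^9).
- 36 x^{8}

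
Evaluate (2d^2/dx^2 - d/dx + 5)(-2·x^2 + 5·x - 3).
- 10 x^{2} + 29 x - 28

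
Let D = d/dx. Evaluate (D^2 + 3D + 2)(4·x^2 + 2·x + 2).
8 x^{2} + 28 x + 18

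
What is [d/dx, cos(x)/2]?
- \frac{\sin{\left(x \right)}}{2}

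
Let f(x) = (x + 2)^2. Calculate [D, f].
2 x + 4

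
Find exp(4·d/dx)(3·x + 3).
3 x + 15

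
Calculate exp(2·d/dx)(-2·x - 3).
- 2 x - 7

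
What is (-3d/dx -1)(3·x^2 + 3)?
- 3 x^{2} - 18 x - 3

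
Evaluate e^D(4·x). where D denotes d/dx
4 x + 4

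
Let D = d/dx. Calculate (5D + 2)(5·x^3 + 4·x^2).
x \left(10 x^{2} + 83 x + 40\right)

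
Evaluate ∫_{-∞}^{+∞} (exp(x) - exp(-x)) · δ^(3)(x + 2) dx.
- 2 \cosh{\left(2 \right)}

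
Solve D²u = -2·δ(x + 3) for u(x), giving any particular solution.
-|x + 3|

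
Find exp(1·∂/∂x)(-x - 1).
- x - 2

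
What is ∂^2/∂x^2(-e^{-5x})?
- 25 e^{- 5 x}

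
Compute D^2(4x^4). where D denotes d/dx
48 x^{2}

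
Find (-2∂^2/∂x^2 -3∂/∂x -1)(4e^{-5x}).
- 144 e^{- 5 x}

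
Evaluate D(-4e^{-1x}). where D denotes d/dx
4 e^{- x}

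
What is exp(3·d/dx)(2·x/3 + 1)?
\frac{2 x}{3} + 3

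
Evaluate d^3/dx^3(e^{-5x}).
- 125 e^{- 5 x}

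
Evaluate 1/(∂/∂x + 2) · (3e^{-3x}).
- 3 e^{- 3 x}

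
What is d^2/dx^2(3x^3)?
18 x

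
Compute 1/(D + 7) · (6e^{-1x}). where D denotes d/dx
e^{- x}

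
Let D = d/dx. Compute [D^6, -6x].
-36D^{5}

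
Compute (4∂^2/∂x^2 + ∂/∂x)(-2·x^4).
8 x^{2} \left(- x - 12\right)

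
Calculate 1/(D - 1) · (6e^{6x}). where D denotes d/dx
\frac{6 e^{6 x}}{5}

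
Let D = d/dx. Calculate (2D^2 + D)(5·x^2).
10 x + 20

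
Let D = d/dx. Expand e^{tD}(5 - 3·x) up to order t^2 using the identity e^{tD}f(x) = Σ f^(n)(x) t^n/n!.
- 3 t - 3 x + 5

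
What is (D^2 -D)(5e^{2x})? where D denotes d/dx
10 e^{2 x}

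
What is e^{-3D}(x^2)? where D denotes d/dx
x^{2} - 6 x + 9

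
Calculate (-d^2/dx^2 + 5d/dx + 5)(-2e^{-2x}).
18 e^{- 2 x}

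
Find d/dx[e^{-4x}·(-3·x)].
3 \left(4 x - 1\right) e^{- 4 x}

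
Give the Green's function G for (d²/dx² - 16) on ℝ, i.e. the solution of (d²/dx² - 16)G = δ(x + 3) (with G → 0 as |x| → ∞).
-\frac{e^{-4|x + 3|}}{8}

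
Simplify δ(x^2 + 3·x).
\frac{\delta(x + 3) + \delta(x)}{3}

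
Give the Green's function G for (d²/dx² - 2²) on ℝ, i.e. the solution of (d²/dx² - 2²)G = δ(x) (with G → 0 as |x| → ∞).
-\frac{e^{-2|x|}}{4}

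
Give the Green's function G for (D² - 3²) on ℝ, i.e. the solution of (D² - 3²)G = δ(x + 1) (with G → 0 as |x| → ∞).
-\frac{e^{-3|x + 1|}}{6}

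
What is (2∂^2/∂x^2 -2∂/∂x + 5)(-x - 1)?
- 5 x - 3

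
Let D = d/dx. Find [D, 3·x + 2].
3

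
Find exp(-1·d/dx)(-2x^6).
- 2 x^{6} + 12 x^{5} - 30 x^{4} + 40 x^{3} - 30 x^{2} + 12 x - 2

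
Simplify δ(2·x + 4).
\frac{\delta(x + 2)}{2}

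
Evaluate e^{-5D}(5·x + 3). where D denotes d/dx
5 x - 22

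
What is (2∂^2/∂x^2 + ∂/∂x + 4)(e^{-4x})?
32 e^{- 4 x}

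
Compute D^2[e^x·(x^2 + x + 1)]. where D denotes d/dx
\left(x^{2} + 5 x + 5\right) e^{x}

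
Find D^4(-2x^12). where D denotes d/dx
- 23760 x^{8}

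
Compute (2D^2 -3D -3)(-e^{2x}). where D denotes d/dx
e^{2 x}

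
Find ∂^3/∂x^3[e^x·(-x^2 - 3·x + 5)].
\left(- x^{2} - 9 x - 10\right) e^{x}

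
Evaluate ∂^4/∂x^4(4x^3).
0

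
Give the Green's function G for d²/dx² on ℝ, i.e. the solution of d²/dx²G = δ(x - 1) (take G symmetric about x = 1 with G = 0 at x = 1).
\frac{|x - 1|}{2}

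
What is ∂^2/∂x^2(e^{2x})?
4 e^{2 x}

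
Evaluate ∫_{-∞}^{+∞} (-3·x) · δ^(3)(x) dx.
0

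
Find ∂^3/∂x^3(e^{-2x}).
- 8 e^{- 2 x}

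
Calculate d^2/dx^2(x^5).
20 x^{3}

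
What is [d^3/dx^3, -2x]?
-6\frac{d^{2}}{dx^{2}}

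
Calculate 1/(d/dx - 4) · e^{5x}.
e^{5 x}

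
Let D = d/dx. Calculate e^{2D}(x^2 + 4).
x^{2} + 4 x + 8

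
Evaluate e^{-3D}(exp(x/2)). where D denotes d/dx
e^{\frac{x}{2} - \frac{3}{2}}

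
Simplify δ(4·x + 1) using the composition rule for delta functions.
\frac{\delta(x + 1/4)}{4}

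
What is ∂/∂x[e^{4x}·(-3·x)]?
\left(- 12 x - 3\right) e^{4 x}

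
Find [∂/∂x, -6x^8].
- 48 x^{7}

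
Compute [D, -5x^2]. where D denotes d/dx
- 10 x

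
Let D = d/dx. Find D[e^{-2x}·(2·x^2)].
4 x \left(1 - x\right) e^{- 2 x}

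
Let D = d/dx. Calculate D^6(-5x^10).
- 756000 x^{4}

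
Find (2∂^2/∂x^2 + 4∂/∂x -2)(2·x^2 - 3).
- 4 x^{2} + 16 x + 14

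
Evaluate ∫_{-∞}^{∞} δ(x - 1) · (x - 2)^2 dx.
1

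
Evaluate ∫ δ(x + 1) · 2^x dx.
\frac{1}{2}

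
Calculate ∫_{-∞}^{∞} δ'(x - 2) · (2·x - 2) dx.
-2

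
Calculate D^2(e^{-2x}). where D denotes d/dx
4 e^{- 2 x}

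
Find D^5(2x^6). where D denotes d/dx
1440 x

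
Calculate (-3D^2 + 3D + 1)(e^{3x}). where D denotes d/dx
- 17 e^{3 x}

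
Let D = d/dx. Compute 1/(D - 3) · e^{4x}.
e^{4 x}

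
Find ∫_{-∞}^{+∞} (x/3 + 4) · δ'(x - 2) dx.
- \frac{1}{3}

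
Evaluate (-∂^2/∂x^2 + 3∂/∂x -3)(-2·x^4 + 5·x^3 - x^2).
6 x^{4} - 39 x^{3} + 72 x^{2} - 36 x + 2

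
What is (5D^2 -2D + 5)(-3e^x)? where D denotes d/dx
- 24 e^{x}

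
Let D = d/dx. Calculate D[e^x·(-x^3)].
x^{2} \left(- x - 3\right) e^{x}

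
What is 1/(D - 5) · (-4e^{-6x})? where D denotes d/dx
\frac{4 e^{- 6 x}}{11}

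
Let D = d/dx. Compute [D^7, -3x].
-21D^{6}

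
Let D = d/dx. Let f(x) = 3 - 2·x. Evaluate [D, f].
-2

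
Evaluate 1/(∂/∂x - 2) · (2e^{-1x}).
- \frac{2 e^{- x}}{3}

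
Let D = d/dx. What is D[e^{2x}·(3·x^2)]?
6 x \left(x + 1\right) e^{2 x}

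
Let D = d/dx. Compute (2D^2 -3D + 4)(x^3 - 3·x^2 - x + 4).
4 x^{3} - 21 x^{2} + 26 x + 7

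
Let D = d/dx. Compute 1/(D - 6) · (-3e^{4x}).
\frac{3 e^{4 x}}{2}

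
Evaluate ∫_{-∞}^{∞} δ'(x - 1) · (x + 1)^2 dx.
-4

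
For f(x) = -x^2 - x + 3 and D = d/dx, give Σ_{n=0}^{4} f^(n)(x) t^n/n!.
- t^{2} - t \left(2 x + 1\right) - x^{2} - x + 3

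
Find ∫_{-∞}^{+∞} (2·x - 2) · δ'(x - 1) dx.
-2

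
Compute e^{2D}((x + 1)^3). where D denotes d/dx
x^{3} + 9 x^{2} + 27 x + 27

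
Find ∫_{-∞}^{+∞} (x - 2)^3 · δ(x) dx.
-8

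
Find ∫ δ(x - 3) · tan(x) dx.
\tan{\left(3 \right)}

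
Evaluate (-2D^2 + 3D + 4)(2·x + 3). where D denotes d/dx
8 x + 18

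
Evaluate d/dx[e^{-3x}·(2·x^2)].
2 x \left(2 - 3 x\right) e^{- 3 x}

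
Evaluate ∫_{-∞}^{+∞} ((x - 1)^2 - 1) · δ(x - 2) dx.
0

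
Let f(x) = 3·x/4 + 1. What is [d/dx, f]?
\frac{3}{4}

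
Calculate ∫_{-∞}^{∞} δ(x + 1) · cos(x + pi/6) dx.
\sin{\left(1 + \frac{\pi}{3} \right)}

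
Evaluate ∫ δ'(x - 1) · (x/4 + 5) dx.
- \frac{1}{4}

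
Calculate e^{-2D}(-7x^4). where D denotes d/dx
- 7 x^{4} + 56 x^{3} - 168 x^{2} + 224 x - 112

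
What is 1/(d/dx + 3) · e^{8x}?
\frac{e^{8 x}}{11}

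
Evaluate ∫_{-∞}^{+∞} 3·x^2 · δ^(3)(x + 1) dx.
0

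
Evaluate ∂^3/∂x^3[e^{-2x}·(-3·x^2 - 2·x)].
4 \left(6 x^{2} - 14 x + 3\right) e^{- 2 x}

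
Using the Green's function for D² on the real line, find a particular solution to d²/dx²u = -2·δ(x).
-|x|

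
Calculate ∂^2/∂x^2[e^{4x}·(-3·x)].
\left(- 48 x - 24\right) e^{4 x}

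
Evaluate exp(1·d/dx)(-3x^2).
- 3 x^{2} - 6 x - 3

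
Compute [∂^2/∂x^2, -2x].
-4\frac{d}{dx}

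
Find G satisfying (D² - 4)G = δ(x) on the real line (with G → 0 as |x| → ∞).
-\frac{e^{-2|x|}}{4}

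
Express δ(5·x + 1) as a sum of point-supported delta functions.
\frac{\delta(x + 1/5)}{5}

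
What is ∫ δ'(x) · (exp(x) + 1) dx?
-1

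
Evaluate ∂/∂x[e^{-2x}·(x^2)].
2 x \left(1 - x\right) e^{- 2 x}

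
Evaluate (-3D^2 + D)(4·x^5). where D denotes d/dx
20 x^{3} \left(x - 12\right)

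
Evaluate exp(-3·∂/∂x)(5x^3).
5 x^{3} - 45 x^{2} + 135 x - 135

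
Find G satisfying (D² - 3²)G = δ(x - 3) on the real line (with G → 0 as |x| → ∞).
-\frac{e^{-3|x - 3|}}{6}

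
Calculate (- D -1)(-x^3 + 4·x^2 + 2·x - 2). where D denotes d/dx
x \left(x^{2} - x - 10\right)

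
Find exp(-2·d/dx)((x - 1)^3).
x^{3} - 9 x^{2} + 27 x - 27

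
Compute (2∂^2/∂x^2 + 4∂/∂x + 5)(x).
5 x + 4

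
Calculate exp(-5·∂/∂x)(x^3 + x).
x^{3} - 15 x^{2} + 76 x - 130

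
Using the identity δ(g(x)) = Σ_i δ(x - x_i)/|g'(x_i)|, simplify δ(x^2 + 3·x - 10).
\frac{\delta(x - 2) + \delta(x + 5)}{7}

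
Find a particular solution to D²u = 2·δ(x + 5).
|x + 5|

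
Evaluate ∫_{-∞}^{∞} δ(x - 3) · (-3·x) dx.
-9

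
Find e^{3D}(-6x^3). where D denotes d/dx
- 6 x^{3} - 54 x^{2} - 162 x - 162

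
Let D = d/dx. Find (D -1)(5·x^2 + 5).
- 5 x^{2} + 10 x - 5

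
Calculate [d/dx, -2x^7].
- 14 x^{6}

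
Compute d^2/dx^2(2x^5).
40 x^{3}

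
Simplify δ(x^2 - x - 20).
\frac{\delta(x + 4) + \delta(x - 5)}{9}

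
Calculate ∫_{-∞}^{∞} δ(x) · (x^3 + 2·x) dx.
0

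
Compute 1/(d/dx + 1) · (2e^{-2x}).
- 2 e^{- 2 x}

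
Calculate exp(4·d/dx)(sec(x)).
\sec{\left(x + 4 \right)}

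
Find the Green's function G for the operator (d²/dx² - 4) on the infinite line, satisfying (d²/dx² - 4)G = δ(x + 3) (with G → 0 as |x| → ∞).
-\frac{e^{-2|x + 3|}}{4}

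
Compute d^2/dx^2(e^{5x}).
25 e^{5 x}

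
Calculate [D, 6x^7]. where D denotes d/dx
42 x^{6}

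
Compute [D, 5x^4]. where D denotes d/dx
20 x^{3}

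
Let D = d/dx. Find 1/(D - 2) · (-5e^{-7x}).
\frac{5 e^{- 7 x}}{9}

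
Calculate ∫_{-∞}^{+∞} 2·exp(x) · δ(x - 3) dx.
2 e^{3}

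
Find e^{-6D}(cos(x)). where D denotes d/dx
\cos{\left(x - 6 \right)}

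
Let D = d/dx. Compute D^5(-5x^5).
-600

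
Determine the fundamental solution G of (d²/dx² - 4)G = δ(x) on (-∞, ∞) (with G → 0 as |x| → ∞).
-\frac{e^{-2|x|}}{4}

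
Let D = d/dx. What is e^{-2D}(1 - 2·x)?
5 - 2 x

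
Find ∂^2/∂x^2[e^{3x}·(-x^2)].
\left(- 9 x^{2} - 12 x - 2\right) e^{3 x}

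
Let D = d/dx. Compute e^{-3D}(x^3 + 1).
x^{3} - 9 x^{2} + 27 x - 26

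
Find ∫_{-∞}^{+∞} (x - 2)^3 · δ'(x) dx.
-12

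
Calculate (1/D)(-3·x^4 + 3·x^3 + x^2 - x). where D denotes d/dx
- \frac{3 x^{5}}{5} + \frac{3 x^{4}}{4} + \frac{x^{3}}{3} - \frac{x^{2}}{2}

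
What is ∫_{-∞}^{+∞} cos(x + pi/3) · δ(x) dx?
\frac{1}{2}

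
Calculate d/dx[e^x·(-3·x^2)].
3 x \left(- x - 2\right) e^{x}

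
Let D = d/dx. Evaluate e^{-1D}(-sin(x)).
- \sin{\left(x - 1 \right)}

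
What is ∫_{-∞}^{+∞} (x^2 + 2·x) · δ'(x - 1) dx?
-4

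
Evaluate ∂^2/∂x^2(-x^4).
- 12 x^{2}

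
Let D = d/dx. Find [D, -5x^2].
- 10 x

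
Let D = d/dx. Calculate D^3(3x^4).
72 x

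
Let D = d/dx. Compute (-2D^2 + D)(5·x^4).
20 x^{2} \left(x - 6\right)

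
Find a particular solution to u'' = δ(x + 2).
\frac{|x + 2|}{2}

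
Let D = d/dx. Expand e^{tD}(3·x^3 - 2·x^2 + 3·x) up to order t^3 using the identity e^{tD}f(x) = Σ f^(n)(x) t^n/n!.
3 t^{3} + t^{2} \left(9 x - 2\right) + t \left(9 x^{2} - 4 x + 3\right) + 3 x^{3} - 2 x^{2} + 3 x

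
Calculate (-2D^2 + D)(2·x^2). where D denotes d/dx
4 x - 8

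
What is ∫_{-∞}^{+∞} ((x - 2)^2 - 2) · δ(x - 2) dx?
-2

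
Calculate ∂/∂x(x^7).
7 x^{6}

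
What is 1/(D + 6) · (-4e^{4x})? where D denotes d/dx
- \frac{2 e^{4 x}}{5}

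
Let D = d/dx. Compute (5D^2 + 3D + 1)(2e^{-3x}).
74 e^{- 3 x}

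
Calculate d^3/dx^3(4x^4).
96 x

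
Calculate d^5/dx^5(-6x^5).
-720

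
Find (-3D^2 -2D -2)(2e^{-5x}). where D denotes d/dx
- 134 e^{- 5 x}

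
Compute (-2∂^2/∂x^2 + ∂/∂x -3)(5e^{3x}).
- 90 e^{3 x}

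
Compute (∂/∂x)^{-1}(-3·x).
- \frac{3 x^{2}}{2}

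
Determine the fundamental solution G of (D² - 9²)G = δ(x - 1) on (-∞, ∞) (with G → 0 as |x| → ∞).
-\frac{e^{-9|x - 1|}}{18}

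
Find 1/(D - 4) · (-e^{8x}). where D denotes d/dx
- \frac{e^{8 x}}{4}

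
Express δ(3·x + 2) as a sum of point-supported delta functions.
\frac{\delta(x + 2/3)}{3}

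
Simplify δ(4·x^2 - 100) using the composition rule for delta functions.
\frac{\delta(x - 5) + \delta(x + 5)}{40}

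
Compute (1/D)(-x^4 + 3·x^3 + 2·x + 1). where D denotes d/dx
- \frac{x^{5}}{5} + \frac{3 x^{4}}{4} + x^{2} + x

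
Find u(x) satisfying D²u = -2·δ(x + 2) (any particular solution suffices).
-|x + 2|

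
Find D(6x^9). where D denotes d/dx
54 x^{8}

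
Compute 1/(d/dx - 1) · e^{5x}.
\frac{e^{5 x}}{4}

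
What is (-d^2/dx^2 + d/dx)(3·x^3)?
9 x \left(x - 2\right)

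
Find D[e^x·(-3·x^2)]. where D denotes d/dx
3 x \left(- x - 2\right) e^{x}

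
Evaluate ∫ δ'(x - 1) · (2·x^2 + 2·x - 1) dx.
-6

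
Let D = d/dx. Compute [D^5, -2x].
-10D^{4}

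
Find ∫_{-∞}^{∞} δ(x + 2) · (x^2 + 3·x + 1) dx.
-1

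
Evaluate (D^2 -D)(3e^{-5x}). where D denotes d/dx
90 e^{- 5 x}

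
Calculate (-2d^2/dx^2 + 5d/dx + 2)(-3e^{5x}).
69 e^{5 x}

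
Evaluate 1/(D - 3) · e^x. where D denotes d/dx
- \frac{e^{x}}{2}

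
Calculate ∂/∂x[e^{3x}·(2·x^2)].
2 x \left(3 x + 2\right) e^{3 x}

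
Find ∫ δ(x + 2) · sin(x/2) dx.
- \sin{\left(1 \right)}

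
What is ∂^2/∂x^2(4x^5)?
80 x^{3}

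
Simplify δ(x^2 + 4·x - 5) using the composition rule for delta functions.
\frac{\delta(x - 1) + \delta(x + 5)}{6}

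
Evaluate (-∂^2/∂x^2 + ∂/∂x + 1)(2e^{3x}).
- 10 e^{3 x}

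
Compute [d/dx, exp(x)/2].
\frac{e^{x}}{2}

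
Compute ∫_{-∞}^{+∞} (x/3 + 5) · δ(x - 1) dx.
\frac{16}{3}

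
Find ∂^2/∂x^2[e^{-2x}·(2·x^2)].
4 \left(2 x^{2} - 4 x + 1\right) e^{- 2 x}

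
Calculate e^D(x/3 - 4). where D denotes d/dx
\frac{x}{3} - \frac{11}{3}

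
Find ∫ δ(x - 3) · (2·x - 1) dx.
5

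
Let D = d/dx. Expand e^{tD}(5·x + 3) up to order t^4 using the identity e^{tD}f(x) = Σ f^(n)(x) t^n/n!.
5 t + 5 x + 3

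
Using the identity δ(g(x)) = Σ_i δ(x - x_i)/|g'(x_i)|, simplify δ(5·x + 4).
\frac{\delta(x + 4/5)}{5}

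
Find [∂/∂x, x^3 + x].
3 x^{2} + 1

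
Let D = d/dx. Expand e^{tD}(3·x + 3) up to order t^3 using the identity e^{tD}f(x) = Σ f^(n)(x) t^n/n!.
3 t + 3 x + 3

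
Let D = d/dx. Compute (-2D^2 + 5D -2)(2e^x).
2 e^{x}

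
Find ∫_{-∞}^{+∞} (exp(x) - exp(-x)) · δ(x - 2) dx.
2 \sinh{\left(2 \right)}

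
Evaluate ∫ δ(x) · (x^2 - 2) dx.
-2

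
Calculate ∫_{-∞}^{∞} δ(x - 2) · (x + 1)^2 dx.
9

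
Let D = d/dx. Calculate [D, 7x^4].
28 x^{3}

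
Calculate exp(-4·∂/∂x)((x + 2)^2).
x^{2} - 4 x + 4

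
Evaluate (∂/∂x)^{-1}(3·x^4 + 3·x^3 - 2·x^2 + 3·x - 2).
\frac{3 x^{5}}{5} + \frac{3 x^{4}}{4} - \frac{2 x^{3}}{3} + \frac{3 x^{2}}{2} - 2 x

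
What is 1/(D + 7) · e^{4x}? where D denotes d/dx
\frac{e^{4 x}}{11}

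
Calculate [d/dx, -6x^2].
- 12 x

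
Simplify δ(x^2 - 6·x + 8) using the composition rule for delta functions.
\frac{\delta(x - 2) + \delta(x - 4)}{2}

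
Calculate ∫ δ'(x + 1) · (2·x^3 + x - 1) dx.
-7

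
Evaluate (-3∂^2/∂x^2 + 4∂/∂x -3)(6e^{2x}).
- 42 e^{2 x}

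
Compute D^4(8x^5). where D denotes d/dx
960 x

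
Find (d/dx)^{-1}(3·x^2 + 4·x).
x^{3} + 2 x^{2}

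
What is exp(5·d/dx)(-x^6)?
- x^{6} - 30 x^{5} - 375 x^{4} - 2500 x^{3} - 9375 x^{2} - 18750 x - 15625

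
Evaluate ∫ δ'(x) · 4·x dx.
-4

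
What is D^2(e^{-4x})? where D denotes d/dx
16 e^{- 4 x}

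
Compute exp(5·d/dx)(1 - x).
- x - 4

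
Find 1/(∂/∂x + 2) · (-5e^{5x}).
- \frac{5 e^{5 x}}{7}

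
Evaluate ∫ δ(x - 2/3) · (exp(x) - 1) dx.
-1 + e^{\frac{2}{3}}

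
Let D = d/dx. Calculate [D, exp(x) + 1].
e^{x}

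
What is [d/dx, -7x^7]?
- 49 x^{6}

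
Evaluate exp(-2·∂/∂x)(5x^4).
5 x^{4} - 40 x^{3} + 120 x^{2} - 160 x + 80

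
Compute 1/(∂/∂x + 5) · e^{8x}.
\frac{e^{8 x}}{13}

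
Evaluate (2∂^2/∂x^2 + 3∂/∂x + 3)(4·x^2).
12 x^{2} + 24 x + 16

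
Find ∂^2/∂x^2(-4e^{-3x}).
- 36 e^{- 3 x}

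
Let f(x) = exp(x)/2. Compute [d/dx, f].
\frac{e^{x}}{2}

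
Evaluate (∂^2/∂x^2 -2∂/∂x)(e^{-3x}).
15 e^{- 3 x}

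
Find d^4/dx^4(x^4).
24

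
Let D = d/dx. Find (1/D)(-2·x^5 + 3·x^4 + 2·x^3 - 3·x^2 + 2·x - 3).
- \frac{x^{6}}{3} + \frac{3 x^{5}}{5} + \frac{x^{4}}{2} - x^{3} + x^{2} - 3 x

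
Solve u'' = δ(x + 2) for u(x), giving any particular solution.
\frac{|x + 2|}{2}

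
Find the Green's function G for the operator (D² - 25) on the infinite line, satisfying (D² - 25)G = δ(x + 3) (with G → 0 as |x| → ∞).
-\frac{e^{-5|x + 3|}}{10}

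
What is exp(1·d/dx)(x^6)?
x^{6} + 6 x^{5} + 15 x^{4} + 20 x^{3} + 15 x^{2} + 6 x + 1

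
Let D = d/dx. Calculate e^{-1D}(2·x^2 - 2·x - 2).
2 x^{2} - 6 x + 2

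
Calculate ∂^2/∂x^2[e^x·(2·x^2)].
2 \left(x^{2} + 4 x + 2\right) e^{x}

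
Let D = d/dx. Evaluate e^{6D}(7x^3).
7 x^{3} + 126 x^{2} + 756 x + 1512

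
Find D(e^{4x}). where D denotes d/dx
4 e^{4 x}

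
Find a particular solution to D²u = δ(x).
\frac{|x|}{2}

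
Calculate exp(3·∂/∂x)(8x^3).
8 x^{3} + 72 x^{2} + 216 x + 216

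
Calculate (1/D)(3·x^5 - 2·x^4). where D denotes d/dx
\frac{x^{6}}{2} - \frac{2 x^{5}}{5}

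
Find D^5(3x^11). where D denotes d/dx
166320 x^{6}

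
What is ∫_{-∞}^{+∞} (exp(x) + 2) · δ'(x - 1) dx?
- e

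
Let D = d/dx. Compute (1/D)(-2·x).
- x^{2}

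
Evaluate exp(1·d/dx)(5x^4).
5 x^{4} + 20 x^{3} + 30 x^{2} + 20 x + 5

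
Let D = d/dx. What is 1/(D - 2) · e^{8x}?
\frac{e^{8 x}}{6}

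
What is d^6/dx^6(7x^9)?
423360 x^{3}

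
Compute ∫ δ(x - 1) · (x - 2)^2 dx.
1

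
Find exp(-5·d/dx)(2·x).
2 x - 10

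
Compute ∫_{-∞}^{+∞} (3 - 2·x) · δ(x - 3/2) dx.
0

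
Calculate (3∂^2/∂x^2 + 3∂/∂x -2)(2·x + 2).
2 - 4 x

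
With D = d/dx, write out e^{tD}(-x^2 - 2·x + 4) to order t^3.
- t^{2} - 2 t \left(x + 1\right) - x^{2} - 2 x + 4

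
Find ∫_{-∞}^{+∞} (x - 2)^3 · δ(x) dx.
-8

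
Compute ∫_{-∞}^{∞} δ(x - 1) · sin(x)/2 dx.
\frac{\sin{\left(1 \right)}}{2}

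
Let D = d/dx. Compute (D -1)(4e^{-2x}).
- 12 e^{- 2 x}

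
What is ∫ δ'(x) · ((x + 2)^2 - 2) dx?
-4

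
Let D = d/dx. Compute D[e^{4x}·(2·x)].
\left(8 x + 2\right) e^{4 x}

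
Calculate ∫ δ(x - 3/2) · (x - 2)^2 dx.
\frac{1}{4}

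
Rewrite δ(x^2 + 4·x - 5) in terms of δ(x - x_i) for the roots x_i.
\frac{\delta(x - 1) + \delta(x + 5)}{6}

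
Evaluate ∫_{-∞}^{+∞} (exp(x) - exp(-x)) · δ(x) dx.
0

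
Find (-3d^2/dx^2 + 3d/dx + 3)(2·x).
6 x + 6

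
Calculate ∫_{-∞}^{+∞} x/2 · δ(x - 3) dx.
\frac{3}{2}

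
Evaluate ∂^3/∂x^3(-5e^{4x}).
- 320 e^{4 x}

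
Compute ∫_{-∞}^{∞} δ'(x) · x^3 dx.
0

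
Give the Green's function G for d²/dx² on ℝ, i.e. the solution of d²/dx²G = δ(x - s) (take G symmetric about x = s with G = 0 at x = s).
\frac{|x - s|}{2}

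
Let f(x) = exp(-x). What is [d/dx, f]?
- e^{- x}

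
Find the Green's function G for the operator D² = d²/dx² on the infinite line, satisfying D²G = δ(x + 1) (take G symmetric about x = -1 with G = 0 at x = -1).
\frac{|x + 1|}{2}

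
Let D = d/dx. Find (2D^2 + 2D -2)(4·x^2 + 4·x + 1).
- 8 x^{2} + 8 x + 22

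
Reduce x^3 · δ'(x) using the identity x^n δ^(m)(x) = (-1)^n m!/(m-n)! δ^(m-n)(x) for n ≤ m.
0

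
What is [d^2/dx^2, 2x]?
4\frac{d}{dx}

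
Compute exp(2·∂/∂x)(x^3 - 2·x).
x^{3} + 6 x^{2} + 10 x + 4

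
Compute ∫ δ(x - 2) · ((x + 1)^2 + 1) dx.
10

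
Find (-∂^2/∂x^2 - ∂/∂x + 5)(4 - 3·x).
23 - 15 x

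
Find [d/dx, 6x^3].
18 x^{2}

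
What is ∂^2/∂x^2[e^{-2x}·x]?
4 \left(x - 1\right) e^{- 2 x}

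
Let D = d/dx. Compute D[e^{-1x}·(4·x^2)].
4 x \left(2 - x\right) e^{- x}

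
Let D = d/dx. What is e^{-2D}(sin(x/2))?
\sin{\left(\frac{x}{2} - 1 \right)}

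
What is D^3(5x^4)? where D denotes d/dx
120 x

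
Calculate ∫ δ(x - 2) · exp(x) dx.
e^{2}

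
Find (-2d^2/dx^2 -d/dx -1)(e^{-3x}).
- 16 e^{- 3 x}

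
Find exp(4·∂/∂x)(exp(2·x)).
e^{2 x + 8}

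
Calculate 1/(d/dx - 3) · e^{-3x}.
- \frac{e^{- 3 x}}{6}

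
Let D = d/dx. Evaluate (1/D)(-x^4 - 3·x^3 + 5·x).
- \frac{x^{5}}{5} - \frac{3 x^{4}}{4} + \frac{5 x^{2}}{2}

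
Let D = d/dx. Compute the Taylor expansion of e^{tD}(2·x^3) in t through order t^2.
2 x \left(3 t^{2} + 3 t x + x^{2}\right)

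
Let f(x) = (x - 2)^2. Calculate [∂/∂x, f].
2 x - 4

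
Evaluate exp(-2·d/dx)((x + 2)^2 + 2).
x^{2} + 2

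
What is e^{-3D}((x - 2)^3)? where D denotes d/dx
x^{3} - 15 x^{2} + 75 x - 125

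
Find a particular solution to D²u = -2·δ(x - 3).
-|x - 3|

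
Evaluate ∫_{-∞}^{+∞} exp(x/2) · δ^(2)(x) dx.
\frac{1}{4}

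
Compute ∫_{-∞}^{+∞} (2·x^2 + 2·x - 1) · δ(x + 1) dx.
-1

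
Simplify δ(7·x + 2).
\frac{\delta(x + 2/7)}{7}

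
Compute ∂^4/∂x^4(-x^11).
- 7920 x^{7}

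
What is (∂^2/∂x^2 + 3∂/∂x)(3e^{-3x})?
0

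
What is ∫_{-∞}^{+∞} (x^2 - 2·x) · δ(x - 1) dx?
-1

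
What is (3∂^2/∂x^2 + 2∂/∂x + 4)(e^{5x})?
89 e^{5 x}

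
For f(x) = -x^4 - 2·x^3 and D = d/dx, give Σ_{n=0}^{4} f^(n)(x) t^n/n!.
- t^{4} - 2 t^{3} \left(2 x + 1\right) - 6 t^{2} x \left(x + 1\right) - 2 t x^{2} \left(2 x + 3\right) - x^{4} - 2 x^{3}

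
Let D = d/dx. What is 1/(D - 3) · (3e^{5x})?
\frac{3 e^{5 x}}{2}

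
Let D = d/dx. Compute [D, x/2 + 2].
\frac{1}{2}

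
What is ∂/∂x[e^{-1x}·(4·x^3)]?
4 x^{2} \left(3 - x\right) e^{- x}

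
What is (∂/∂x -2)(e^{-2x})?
- 4 e^{- 2 x}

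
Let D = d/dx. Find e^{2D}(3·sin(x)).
3 \sin{\left(x + 2 \right)}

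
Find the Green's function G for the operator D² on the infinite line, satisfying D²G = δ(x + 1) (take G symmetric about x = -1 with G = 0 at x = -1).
\frac{|x + 1|}{2}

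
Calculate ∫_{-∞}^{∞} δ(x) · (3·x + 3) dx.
3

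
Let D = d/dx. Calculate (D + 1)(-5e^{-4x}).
15 e^{- 4 x}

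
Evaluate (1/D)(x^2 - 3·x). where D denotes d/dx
\frac{x^{3}}{3} - \frac{3 x^{2}}{2}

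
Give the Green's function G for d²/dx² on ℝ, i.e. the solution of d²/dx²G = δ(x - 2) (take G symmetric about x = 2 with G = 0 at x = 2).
\frac{|x - 2|}{2}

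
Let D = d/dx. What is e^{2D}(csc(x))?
\csc{\left(x + 2 \right)}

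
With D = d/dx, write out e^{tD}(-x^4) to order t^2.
x^{2} \left(- 6 t^{2} - 4 t x - x^{2}\right)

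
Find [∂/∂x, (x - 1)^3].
3 \left(x - 1\right)^{2}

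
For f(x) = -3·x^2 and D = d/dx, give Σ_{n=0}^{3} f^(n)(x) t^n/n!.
- 3 t^{2} - 6 t x - 3 x^{2}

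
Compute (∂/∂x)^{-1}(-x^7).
- \frac{x^{8}}{8}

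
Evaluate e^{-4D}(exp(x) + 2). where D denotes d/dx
e^{x - 4} + 2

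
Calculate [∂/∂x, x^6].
6 x^{5}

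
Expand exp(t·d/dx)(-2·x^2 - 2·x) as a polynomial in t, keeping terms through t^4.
- 2 t^{2} - 2 t \left(2 x + 1\right) - 2 x^{2} - 2 x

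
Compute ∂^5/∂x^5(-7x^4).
0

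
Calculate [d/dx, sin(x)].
\cos{\left(x \right)}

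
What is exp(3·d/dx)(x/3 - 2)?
\frac{x}{3} - 1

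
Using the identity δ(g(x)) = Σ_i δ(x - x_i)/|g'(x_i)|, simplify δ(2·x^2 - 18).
\frac{\delta(x - 3) + \delta(x + 3)}{12}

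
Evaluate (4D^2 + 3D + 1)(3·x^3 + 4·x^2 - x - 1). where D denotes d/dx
3 x^{3} + 31 x^{2} + 95 x + 28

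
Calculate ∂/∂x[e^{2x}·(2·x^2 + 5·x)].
\left(4 x^{2} + 14 x + 5\right) e^{2 x}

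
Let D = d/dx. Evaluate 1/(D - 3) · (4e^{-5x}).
- \frac{e^{- 5 x}}{2}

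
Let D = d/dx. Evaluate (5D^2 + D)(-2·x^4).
8 x^{2} \left(- x - 15\right)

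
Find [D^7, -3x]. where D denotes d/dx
-21D^{6}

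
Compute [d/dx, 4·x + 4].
4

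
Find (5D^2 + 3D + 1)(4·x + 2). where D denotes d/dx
4 x + 14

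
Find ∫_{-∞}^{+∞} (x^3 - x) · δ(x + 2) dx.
-6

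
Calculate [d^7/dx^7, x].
7\frac{d^{6}}{dx^{6}}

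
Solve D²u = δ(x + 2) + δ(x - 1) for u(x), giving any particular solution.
\frac{|x + 2|}{2} + \frac{|x - 1|}{2}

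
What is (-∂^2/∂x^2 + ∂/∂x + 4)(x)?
4 x + 1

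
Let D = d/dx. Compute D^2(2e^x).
2 e^{x}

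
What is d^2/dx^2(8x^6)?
240 x^{4}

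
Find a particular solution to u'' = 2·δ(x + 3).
|x + 3|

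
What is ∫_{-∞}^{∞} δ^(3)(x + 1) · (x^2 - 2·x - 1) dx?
0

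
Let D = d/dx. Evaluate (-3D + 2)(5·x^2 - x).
10 x^{2} - 32 x + 3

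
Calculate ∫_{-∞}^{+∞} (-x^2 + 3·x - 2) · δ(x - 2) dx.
0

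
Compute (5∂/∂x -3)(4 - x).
3 x - 17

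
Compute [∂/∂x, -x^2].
- 2 x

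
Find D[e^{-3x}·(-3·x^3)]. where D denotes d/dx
9 x^{2} \left(x - 1\right) e^{- 3 x}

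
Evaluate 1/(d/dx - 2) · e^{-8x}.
- \frac{e^{- 8 x}}{10}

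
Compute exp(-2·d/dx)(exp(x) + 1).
e^{x - 2} + 1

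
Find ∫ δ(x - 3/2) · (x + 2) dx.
\frac{7}{2}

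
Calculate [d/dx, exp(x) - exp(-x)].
2 \cosh{\left(x \right)}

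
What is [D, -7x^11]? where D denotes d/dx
- 77 x^{10}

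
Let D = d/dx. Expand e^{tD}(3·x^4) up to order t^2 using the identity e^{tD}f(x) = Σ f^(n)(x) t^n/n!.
3 x^{2} \left(6 t^{2} + 4 t x + x^{2}\right)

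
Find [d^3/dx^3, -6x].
-18\frac{d^{2}}{dx^{2}}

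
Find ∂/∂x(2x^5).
10 x^{4}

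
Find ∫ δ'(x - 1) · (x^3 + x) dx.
-4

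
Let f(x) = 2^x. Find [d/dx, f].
2^{x} \log{\left(2 \right)}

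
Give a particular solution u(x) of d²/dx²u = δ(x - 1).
\frac{|x - 1|}{2}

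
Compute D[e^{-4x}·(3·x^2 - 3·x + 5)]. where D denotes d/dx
\left(- 12 x^{2} + 18 x - 23\right) e^{- 4 x}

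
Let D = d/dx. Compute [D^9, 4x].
36D^{8}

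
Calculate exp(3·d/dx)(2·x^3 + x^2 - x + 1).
2 x^{3} + 19 x^{2} + 59 x + 61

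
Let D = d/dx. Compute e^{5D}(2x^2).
2 x^{2} + 20 x + 50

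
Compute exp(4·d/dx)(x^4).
x^{4} + 16 x^{3} + 96 x^{2} + 256 x + 256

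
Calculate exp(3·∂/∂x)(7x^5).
7 x^{5} + 105 x^{4} + 630 x^{3} + 1890 x^{2} + 2835 x + 1701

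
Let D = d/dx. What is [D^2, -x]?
-2D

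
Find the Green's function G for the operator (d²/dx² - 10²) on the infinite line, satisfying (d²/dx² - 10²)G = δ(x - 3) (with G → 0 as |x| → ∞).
-\frac{e^{-10|x - 3|}}{20}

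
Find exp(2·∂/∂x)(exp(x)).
e^{x + 2}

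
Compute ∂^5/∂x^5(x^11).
55440 x^{6}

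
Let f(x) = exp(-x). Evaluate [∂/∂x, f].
- e^{- x}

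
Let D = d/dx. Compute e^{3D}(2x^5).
2 x^{5} + 30 x^{4} + 180 x^{3} + 540 x^{2} + 810 x + 486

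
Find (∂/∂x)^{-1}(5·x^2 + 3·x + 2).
\frac{5 x^{3}}{3} + \frac{3 x^{2}}{2} + 2 x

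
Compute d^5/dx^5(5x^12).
475200 x^{7}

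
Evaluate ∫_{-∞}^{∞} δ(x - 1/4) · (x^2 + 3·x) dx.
\frac{13}{16}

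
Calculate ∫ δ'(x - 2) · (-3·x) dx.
3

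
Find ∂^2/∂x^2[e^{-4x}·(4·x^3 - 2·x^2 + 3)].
4 \left(16 x^{3} - 32 x^{2} + 14 x + 11\right) e^{- 4 x}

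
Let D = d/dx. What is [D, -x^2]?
- 2 x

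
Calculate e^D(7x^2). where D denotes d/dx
7 x^{2} + 14 x + 7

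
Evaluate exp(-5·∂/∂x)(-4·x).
20 - 4 x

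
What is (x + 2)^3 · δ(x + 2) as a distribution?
0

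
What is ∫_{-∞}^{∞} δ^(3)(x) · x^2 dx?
0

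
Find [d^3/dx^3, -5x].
-15\frac{d^{2}}{dx^{2}}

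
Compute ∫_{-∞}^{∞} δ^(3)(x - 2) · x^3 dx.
-6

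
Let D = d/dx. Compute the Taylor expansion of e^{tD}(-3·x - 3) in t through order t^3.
- 3 t - 3 x - 3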